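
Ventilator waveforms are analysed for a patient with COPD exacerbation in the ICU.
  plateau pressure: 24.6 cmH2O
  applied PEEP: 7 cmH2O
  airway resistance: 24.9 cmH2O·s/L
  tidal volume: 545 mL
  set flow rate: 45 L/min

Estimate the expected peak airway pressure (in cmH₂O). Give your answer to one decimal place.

43.3

Flow: 45 L/min ÷ 60 = 0.75 L/s.
PIP = Pplat + Raw × flow = 24.6 + 24.9 × 0.75 = 24.6 + 18.675 = 43.275 cmH2O.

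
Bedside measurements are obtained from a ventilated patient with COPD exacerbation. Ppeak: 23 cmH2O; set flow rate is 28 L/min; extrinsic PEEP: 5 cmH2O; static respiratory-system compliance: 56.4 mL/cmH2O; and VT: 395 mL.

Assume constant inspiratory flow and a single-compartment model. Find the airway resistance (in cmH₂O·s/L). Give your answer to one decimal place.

23.6

Flow: 28 L/min ÷ 60 = 0.4667 L/s.
Equation of motion (constant flow): PIP = Vt/C + R·V̇ + PEEP.
R·V̇ = PIP − Vt/C − PEEP = 23 − 395/56.4 − 5 = 23 − 7.004 − 5 = 10.996 cmH2O.
R = 10.996 / 0.4667 = 23.561 cmH2O·s/L.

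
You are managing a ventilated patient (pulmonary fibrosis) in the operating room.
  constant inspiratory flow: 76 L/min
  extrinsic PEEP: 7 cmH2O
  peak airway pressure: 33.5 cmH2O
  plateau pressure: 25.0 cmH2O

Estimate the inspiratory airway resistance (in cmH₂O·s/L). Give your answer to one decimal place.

Flow: 76 L/min ÷ 60 = 1.2667 L/s.
Raw = (PIP − Pplat) / flow = (33.5 − 25.0) / 1.2667 = 8.5 / 1.2667 = 6.71 cmH2O·s/L.

6.7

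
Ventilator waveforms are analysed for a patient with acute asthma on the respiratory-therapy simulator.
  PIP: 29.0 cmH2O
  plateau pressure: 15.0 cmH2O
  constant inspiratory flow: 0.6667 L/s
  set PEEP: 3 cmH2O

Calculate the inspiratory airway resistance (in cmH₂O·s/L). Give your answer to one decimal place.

Raw = (PIP − Pplat) / flow = (29.0 − 15.0) / 0.6667 = 14.0 / 0.6667 = 20.999 cmH2O·s/L.

21.0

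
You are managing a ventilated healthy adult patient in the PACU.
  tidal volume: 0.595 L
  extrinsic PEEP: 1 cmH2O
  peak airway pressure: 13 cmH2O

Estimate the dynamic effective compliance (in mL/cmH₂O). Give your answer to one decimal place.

49.6

Dynamic compliance = Vt / (PIP − PEEP) = 595 / (13 − 1) = 595 / 12.0 = 49.583 mL/cmH2O.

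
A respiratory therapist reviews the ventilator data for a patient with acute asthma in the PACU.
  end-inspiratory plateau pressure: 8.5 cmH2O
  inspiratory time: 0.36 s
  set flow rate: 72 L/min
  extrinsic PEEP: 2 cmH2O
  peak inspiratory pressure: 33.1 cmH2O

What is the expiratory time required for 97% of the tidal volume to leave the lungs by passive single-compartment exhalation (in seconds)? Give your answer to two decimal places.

4.78

Flow: 72 L/min ÷ 60 = 1.2 L/s.
Vt = flow × Ti = 1.2 L/s × 0.36 s × 1000 mL/L = 432.0 mL.
R = (PIP − Pplat)/V̇ = (33.1 − 8.5) / 1.2 = 24.6/1.2 = 20.5 cmH2O·s/L.
C = Vt/(Pplat − PEEP) = 432.0 / (8.5 − 2) = 432.0/6.5 = 66.462 mL/cmH2O.
τ = R × C = 20.5 × 0.06646 L/cmH2O = 1.362 s.
t = −τ·ln(1 − 0.97) = −1.362·ln(0.03) = 4.776 s.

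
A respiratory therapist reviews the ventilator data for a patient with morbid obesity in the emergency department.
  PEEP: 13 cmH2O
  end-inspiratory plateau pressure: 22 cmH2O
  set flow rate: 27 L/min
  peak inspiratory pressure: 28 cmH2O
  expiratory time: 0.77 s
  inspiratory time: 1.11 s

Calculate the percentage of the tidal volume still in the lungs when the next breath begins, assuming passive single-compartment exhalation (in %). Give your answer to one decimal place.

Flow: 27 L/min ÷ 60 = 0.45 L/s.
Vt = flow × Ti = 0.45 L/s × 1.11 s × 1000 mL/L = 499.5 mL.
R = (PIP − Pplat)/V̇ = (28 − 22) / 0.45 = 6.0/0.45 = 13.333 cmH2O·s/L.
C = Vt/(Pplat − PEEP) = 499.5 / (22 − 13) = 499.5/9.0 = 55.5 mL/cmH2O.
τ = R × C = 13.333 × 0.0555 L/cmH2O = 0.74 s.
Fraction remaining at end-expiration = e^(−Te/τ) = e^(−0.77/0.74) = 0.3533 → 35.33%.

35.3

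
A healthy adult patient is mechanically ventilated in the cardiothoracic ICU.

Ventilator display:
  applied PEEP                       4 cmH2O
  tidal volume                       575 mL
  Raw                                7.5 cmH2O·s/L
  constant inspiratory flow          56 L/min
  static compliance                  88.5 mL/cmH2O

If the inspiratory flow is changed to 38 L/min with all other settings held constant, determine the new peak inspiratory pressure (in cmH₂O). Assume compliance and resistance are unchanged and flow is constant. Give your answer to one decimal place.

Flow: 56 L/min ÷ 60 = 0.9333 L/s.
New flow: 38 L/min ÷ 60 = 0.6333 L/s.
PIP = Vt/C + R·V̇ + PEEP (constant-flow equation of motion).
Only the resistive term changes: ΔPIP = R × ΔV̇ = 7.5 × (0.6333 − 0.9333) = 7.5 × -0.3 = -2.25 cmH2O.
Original PIP = 575/88.5 + 7.5×0.9333 + 4 = 17.497 cmH2O; new PIP = 17.497 + (-2.25) = 15.247 cmH2O.

15.2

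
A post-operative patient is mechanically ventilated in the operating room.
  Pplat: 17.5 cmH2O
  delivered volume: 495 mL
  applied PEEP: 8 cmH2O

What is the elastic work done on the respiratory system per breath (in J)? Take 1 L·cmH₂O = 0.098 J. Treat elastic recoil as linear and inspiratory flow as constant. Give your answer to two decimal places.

0.23

Elastic work ≈ ½ × (Pplat − PEEP) × Vt = 0.5 × (17.5 − 8) × 0.495 L = 0.5 × 9.5 × 0.495 = 2.351 L·cmH2O.
× 0.098 J/(L·cmH2O) → 0.2304 J.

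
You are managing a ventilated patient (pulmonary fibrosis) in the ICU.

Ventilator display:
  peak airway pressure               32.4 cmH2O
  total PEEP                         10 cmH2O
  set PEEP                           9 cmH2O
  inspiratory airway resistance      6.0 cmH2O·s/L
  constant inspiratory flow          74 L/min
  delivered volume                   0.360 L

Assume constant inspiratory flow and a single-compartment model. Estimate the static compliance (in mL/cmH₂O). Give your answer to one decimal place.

24.0

Flow: 74 L/min ÷ 60 = 1.2333 L/s.
Total PEEP = 10 cmH2O (set 9 + intrinsic 1); this is the baseline alveolar pressure.
Equation of motion (constant flow): PIP = Vt/C + R·V̇ + PEEP.
Vt/C = PIP − R·V̇ − PEEP = 32.4 − 6.0×1.2333 − 10 = 32.4 − 7.4 − 10 = 15.0 cmH2O.
C = Vt / 15.0 = 360 / 15.0 = 24.0 mL/cmH2O.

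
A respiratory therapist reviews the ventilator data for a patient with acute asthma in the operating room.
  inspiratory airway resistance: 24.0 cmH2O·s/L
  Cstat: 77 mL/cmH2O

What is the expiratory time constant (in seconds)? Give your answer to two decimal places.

τ = R × C = 24.0 × 77 mL/cmH2O = 24.0 × 0.077 L/cmH2O = 1.848 s.

1.85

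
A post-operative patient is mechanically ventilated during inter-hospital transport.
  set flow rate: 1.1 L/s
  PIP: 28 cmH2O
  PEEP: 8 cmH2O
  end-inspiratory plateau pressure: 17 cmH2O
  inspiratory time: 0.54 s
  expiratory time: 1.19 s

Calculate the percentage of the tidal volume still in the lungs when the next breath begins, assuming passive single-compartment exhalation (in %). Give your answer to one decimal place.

16.5

Vt = flow × Ti = 1.1 L/s × 0.54 s × 1000 mL/L = 594.0 mL.
R = (PIP − Pplat)/V̇ = (28 − 17) / 1.1 = 11.0/1.1 = 10.0 cmH2O·s/L.
C = Vt/(Pplat − PEEP) = 594.0 / (17 − 8) = 594.0/9.0 = 66.0 mL/cmH2O.
τ = R × C = 10.0 × 0.066 L/cmH2O = 0.66 s.
Fraction remaining at end-expiration = e^(−Te/τ) = e^(−1.19/0.66) = 0.1648 → 16.48%.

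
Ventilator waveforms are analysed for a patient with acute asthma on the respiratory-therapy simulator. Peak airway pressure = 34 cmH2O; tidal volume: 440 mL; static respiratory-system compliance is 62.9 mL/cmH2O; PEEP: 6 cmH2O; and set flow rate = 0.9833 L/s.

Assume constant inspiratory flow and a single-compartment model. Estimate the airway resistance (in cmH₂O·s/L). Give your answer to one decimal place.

21.4

Equation of motion (constant flow): PIP = Vt/C + R·V̇ + PEEP.
R·V̇ = PIP − Vt/C − PEEP = 34 − 440/62.9 − 6 = 34 − 6.995 − 6 = 21.005 cmH2O.
R = 21.005 / 0.9833 = 21.362 cmH2O·s/L.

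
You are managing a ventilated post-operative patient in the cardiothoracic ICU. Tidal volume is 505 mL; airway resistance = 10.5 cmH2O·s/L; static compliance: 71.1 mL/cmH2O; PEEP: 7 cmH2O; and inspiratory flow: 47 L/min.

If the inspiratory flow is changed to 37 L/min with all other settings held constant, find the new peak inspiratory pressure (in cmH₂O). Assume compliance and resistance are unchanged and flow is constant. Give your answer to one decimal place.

20.6

Flow: 47 L/min ÷ 60 = 0.7833 L/s.
New flow: 37 L/min ÷ 60 = 0.6167 L/s.
PIP = Vt/C + R·V̇ + PEEP (constant-flow equation of motion).
Only the resistive term changes: ΔPIP = R × ΔV̇ = 10.5 × (0.6167 − 0.7833) = 10.5 × -0.1666 = -1.749 cmH2O.
Original PIP = 505/71.1 + 10.5×0.7833 + 7 = 22.327 cmH2O; new PIP = 22.327 + (-1.749) = 20.578 cmH2O.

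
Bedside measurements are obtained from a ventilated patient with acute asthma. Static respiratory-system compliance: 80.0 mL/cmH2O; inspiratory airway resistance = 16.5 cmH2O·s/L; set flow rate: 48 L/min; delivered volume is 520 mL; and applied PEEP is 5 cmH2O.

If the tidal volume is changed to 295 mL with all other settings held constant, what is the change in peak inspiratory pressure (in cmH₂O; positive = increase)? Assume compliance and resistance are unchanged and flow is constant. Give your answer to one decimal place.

-2.8

PIP = Vt/C + R·V̇ + PEEP (constant-flow equation of motion).
Only the elastic term changes: ΔPIP = ΔVt / C = (295 − 520) / 80.0 = -2.813 cmH2O.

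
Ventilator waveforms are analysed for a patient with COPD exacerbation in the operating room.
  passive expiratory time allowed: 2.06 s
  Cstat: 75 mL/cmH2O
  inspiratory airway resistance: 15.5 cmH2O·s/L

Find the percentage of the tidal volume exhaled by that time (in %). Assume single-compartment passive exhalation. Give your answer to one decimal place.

83.0

τ = R × C = 15.5 × 75 mL/cmH2O = 15.5 × 0.075 L/cmH2O = 1.163 s.
Passive exhalation: V(t)/V₀ = e^(−t/τ) = e^(−2.06/1.163) = 0.1701.
Fraction exhaled = 1 − 0.1701 = 0.8299 → 82.99%.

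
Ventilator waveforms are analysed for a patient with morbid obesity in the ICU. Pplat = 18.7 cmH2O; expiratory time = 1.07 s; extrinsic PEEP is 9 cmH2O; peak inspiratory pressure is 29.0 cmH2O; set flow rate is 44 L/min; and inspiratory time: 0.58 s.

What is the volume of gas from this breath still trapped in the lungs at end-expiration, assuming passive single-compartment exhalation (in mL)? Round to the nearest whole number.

Flow: 44 L/min ÷ 60 = 0.7333 L/s.
Vt = flow × Ti = 0.7333 L/s × 0.58 s × 1000 mL/L = 425.31 mL.
R = (PIP − Pplat)/V̇ = (29.0 − 18.7) / 0.7333 = 10.3/0.7333 = 14.046 cmH2O·s/L.
C = Vt/(Pplat − PEEP) = 425.31 / (18.7 − 9) = 425.31/9.7 = 43.846 mL/cmH2O.
τ = R × C = 14.046 × 0.04385 L/cmH2O = 0.6159 s.
Fraction remaining = e^(−Te/τ) = e^(−1.07/0.6159) = 0.176.
Trapped volume = 425.31 × 0.176 = 74.855 mL.

75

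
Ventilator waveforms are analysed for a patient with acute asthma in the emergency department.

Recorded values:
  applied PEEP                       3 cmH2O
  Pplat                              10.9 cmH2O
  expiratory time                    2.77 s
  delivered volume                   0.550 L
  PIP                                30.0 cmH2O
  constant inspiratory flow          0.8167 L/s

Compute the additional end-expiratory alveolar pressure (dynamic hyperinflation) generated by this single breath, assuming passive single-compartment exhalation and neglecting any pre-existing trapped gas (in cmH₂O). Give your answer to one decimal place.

R = (PIP − Pplat)/V̇ = (30.0 − 10.9) / 0.8167 = 19.1/0.8167 = 23.387 cmH2O·s/L.
C = Vt/(Pplat − PEEP) = 550.0 / (10.9 − 3) = 550.0/7.9 = 69.62 mL/cmH2O.
τ = R × C = 23.387 × 0.06962 L/cmH2O = 1.628 s.
Fraction remaining = e^(−Te/τ) = e^(−2.77/1.628) = 0.1824; trapped volume = 550.0 × 0.1824 = 100.32 mL.
Additional alveolar pressure from trapping ≈ V_trapped / C = 100.32 / 69.62 = 1.441 cmH2O.

1.4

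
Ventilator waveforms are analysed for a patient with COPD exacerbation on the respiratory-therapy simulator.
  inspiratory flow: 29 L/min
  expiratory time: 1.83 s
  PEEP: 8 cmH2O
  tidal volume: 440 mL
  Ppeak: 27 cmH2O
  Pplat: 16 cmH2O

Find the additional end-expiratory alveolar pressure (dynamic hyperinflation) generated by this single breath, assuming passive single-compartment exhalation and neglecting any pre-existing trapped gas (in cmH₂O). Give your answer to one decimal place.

Flow: 29 L/min ÷ 60 = 0.4833 L/s.
R = (PIP − Pplat)/V̇ = (27 − 16) / 0.4833 = 11.0/0.4833 = 22.76 cmH2O·s/L.
C = Vt/(Pplat − PEEP) = 440.0 / (16 − 8) = 440.0/8.0 = 55.0 mL/cmH2O.
τ = R × C = 22.76 × 0.055 L/cmH2O = 1.252 s.
Fraction remaining = e^(−Te/τ) = e^(−1.83/1.252) = 0.2319; trapped volume = 440.0 × 0.2319 = 102.04 mL.
Additional alveolar pressure from trapping ≈ V_trapped / C = 102.04 / 55.0 = 1.855 cmH2O.

1.9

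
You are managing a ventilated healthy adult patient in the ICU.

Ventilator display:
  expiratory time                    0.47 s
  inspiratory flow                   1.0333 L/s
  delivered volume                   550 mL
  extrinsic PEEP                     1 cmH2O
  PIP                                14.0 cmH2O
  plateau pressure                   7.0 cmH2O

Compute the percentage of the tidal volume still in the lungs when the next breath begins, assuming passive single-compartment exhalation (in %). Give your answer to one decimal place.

46.9

R = (PIP − Pplat)/V̇ = (14.0 − 7.0) / 1.0333 = 7.0/1.0333 = 6.774 cmH2O·s/L.
C = Vt/(Pplat − PEEP) = 550.0 / (7.0 − 1) = 550.0/6.0 = 91.667 mL/cmH2O.
τ = R × C = 6.774 × 0.09167 L/cmH2O = 0.621 s.
Fraction remaining at end-expiration = e^(−Te/τ) = e^(−0.47/0.621) = 0.4691 → 46.91%.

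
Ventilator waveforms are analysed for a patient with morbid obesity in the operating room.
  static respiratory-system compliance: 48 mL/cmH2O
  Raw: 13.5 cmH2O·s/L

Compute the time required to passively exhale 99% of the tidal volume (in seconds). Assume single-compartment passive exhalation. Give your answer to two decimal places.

τ = R × C = 13.5 × 48 mL/cmH2O = 13.5 × 0.048 L/cmH2O = 0.648 s.
Exhaled fraction f = 1 − e^(−t/τ) → t = −τ·ln(1 − f) = −0.648·ln(0.01) = 2.984 s.

2.98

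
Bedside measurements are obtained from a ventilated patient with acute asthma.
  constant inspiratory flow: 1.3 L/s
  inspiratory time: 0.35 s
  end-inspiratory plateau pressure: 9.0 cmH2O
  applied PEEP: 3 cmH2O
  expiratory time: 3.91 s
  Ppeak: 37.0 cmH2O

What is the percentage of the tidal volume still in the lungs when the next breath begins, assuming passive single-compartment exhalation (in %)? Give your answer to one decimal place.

9.1

Vt = flow × Ti = 1.3 L/s × 0.35 s × 1000 mL/L = 455.0 mL.
R = (PIP − Pplat)/V̇ = (37.0 − 9.0) / 1.3 = 28.0/1.3 = 21.538 cmH2O·s/L.
C = Vt/(Pplat − PEEP) = 455.0 / (9.0 − 3) = 455.0/6.0 = 75.833 mL/cmH2O.
τ = R × C = 21.538 × 0.07583 L/cmH2O = 1.633 s.
Fraction remaining at end-expiration = e^(−Te/τ) = e^(−3.91/1.633) = 0.09123 → 9.123%.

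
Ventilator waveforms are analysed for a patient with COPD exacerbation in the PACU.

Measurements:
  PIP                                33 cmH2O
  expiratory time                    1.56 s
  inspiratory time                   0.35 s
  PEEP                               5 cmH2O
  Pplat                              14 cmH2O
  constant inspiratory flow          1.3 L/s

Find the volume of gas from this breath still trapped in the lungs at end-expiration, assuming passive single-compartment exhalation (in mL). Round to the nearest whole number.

Vt = flow × Ti = 1.3 L/s × 0.35 s × 1000 mL/L = 455.0 mL.
R = (PIP − Pplat)/V̇ = (33 − 14) / 1.3 = 19.0/1.3 = 14.615 cmH2O·s/L.
C = Vt/(Pplat − PEEP) = 455.0 / (14 − 5) = 455.0/9.0 = 50.556 mL/cmH2O.
τ = R × C = 14.615 × 0.05056 L/cmH2O = 0.7389 s.
Fraction remaining = e^(−Te/τ) = e^(−1.56/0.7389) = 0.1211.
Trapped volume = 455.0 × 0.1211 = 55.101 mL.

55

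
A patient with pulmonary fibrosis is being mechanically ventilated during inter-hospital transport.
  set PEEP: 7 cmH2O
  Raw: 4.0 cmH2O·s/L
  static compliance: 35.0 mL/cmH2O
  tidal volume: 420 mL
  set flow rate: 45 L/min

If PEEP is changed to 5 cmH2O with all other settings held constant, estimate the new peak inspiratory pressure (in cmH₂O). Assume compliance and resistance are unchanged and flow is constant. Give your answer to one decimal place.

Flow: 45 L/min ÷ 60 = 0.75 L/s.
PIP = Vt/C + R·V̇ + PEEP (constant-flow equation of motion).
Only the baseline term changes: ΔPIP = ΔPEEP = 5 − 7 = -2.0 cmH2O.
Original PIP = 420/35.0 + 4.0×0.75 + 7 = 22.0 cmH2O; new PIP = 22.0 + (-2.0) = 20.0 cmH2O.

20.0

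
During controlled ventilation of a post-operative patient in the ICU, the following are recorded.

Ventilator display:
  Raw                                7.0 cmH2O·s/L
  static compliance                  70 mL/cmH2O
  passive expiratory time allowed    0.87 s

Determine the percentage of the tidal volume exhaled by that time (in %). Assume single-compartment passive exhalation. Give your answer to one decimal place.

83.1

τ = R × C = 7.0 × 70 mL/cmH2O = 7.0 × 0.070 L/cmH2O = 0.49 s.
Passive exhalation: V(t)/V₀ = e^(−t/τ) = e^(−0.87/0.49) = 0.1694.
Fraction exhaled = 1 − 0.1694 = 0.8306 → 83.06%.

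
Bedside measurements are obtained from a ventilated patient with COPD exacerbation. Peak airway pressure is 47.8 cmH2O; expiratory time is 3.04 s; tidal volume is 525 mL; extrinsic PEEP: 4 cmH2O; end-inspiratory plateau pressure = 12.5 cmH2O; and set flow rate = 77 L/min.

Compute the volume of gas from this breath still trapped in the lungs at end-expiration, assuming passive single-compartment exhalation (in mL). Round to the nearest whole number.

Flow: 77 L/min ÷ 60 = 1.2833 L/s.
R = (PIP − Pplat)/V̇ = (47.8 − 12.5) / 1.2833 = 35.3/1.2833 = 27.507 cmH2O·s/L.
C = Vt/(Pplat − PEEP) = 525.0 / (12.5 − 4) = 525.0/8.5 = 61.765 mL/cmH2O.
τ = R × C = 27.507 × 0.06177 L/cmH2O = 1.699 s.
Fraction remaining = e^(−Te/τ) = e^(−3.04/1.699) = 0.1671.
Trapped volume = 525.0 × 0.1671 = 87.728 mL.

88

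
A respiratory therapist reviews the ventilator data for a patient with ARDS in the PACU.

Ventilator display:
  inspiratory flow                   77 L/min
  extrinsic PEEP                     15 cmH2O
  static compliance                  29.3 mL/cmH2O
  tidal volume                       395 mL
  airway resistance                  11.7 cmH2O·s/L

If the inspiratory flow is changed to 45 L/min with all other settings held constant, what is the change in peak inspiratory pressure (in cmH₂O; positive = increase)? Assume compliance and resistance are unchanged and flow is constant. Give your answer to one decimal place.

Flow: 77 L/min ÷ 60 = 1.2833 L/s.
New flow: 45 L/min ÷ 60 = 0.75 L/s.
PIP = Vt/C + R·V̇ + PEEP (constant-flow equation of motion).
Only the resistive term changes: ΔPIP = R × ΔV̇ = 11.7 × (0.75 − 1.2833) = 11.7 × -0.5333 = -6.24 cmH2O.

-6.2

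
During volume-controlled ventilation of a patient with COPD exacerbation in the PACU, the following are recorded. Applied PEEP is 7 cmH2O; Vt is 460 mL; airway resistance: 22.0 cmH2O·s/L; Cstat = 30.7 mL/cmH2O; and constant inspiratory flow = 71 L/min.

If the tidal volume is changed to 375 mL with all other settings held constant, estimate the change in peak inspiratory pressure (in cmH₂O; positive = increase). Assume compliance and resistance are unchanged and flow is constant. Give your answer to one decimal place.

PIP = Vt/C + R·V̇ + PEEP (constant-flow equation of motion).
Only the elastic term changes: ΔPIP = ΔVt / C = (375 − 460) / 30.7 = -2.769 cmH2O.

-2.8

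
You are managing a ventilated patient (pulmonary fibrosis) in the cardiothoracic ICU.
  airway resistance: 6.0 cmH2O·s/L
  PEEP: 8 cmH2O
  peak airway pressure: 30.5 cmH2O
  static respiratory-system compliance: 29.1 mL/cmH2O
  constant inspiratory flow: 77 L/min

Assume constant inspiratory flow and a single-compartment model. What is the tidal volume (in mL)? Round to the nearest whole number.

431

Flow: 77 L/min ÷ 60 = 1.2833 L/s.
Equation of motion (constant flow): PIP = Vt/C + R·V̇ + PEEP.
Vt/C = PIP − R·V̇ − PEEP = 30.5 − 7.7 − 8 = 14.8 cmH2O.
Vt = C × 14.8 = 29.1 × 14.8 = 430.68 mL.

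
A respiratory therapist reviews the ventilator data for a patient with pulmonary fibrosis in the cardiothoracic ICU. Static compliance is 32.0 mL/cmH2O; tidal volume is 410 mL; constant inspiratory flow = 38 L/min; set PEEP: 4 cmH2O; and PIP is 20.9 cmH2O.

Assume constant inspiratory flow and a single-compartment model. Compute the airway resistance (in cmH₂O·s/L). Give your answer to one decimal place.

Flow: 38 L/min ÷ 60 = 0.6333 L/s.
Equation of motion (constant flow): PIP = Vt/C + R·V̇ + PEEP.
R·V̇ = PIP − Vt/C − PEEP = 20.9 − 410/32.0 − 4 = 20.9 − 12.813 − 4 = 4.087 cmH2O.
R = 4.087 / 0.6333 = 6.453 cmH2O·s/L.

6.5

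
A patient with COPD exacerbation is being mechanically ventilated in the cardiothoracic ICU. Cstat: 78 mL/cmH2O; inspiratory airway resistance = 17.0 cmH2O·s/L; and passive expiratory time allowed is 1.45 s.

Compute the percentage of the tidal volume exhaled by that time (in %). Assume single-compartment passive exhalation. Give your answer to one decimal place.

66.5

τ = R × C = 17.0 × 78 mL/cmH2O = 17.0 × 0.078 L/cmH2O = 1.326 s.
Passive exhalation: V(t)/V₀ = e^(−t/τ) = e^(−1.45/1.326) = 0.335.
Fraction exhaled = 1 − 0.335 = 0.665 → 66.5%.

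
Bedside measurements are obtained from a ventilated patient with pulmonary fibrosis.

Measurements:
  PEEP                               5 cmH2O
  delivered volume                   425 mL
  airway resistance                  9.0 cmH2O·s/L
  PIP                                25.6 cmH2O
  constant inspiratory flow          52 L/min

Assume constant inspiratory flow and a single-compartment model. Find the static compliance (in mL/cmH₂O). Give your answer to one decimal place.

33.2

Flow: 52 L/min ÷ 60 = 0.8667 L/s.
Equation of motion (constant flow): PIP = Vt/C + R·V̇ + PEEP.
Vt/C = PIP − R·V̇ − PEEP = 25.6 − 9.0×0.8667 − 5 = 25.6 − 7.8 − 5 = 12.8 cmH2O.
C = Vt / 12.8 = 425 / 12.8 = 33.203 mL/cmH2O.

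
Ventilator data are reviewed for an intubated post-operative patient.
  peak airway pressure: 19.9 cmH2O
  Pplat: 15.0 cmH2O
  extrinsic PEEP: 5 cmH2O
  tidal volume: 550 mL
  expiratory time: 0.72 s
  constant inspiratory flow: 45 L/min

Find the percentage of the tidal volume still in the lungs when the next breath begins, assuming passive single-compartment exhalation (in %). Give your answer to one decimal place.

13.5

Flow: 45 L/min ÷ 60 = 0.75 L/s.
R = (PIP − Pplat)/V̇ = (19.9 − 15.0) / 0.75 = 4.9/0.75 = 6.533 cmH2O·s/L.
C = Vt/(Pplat − PEEP) = 550.0 / (15.0 − 5) = 550.0/10.0 = 55.0 mL/cmH2O.
τ = R × C = 6.533 × 0.055 L/cmH2O = 0.3593 s.
Fraction remaining at end-expiration = e^(−Te/τ) = e^(−0.72/0.3593) = 0.1348 → 13.48%.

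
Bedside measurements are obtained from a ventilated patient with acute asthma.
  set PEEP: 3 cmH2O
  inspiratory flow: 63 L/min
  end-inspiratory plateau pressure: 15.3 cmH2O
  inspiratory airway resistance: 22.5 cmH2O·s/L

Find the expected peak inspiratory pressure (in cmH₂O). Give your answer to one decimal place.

38.9

Flow: 63 L/min ÷ 60 = 1.05 L/s.
PIP = Pplat + Raw × flow = 15.3 + 22.5 × 1.05 = 15.3 + 23.625 = 38.925 cmH2O.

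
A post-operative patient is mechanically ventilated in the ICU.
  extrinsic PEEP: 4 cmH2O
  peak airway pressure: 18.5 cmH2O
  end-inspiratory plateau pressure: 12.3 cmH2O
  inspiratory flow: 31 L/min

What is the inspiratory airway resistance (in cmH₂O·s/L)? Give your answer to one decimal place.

12.0

Flow: 31 L/min ÷ 60 = 0.5167 L/s.
Raw = (PIP − Pplat) / flow = (18.5 − 12.3) / 0.5167 = 6.2 / 0.5167 = 11.999 cmH2O·s/L.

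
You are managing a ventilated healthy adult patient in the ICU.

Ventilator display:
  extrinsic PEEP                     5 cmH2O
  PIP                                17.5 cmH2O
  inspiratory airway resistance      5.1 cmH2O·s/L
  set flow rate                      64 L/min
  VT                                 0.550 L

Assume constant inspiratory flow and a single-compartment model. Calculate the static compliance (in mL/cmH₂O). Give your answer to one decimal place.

77.9

Flow: 64 L/min ÷ 60 = 1.0667 L/s.
Equation of motion (constant flow): PIP = Vt/C + R·V̇ + PEEP.
Vt/C = PIP − R·V̇ − PEEP = 17.5 − 5.1×1.0667 − 5 = 17.5 − 5.44 − 5 = 7.06 cmH2O.
C = Vt / 7.06 = 550 / 7.06 = 77.904 mL/cmH2O.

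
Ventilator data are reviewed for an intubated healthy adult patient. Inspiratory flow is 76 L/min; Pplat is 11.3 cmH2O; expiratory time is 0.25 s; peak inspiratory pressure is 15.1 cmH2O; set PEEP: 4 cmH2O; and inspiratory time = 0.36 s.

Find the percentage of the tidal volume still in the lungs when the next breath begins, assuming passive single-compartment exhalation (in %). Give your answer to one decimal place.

Flow: 76 L/min ÷ 60 = 1.2667 L/s.
Vt = flow × Ti = 1.2667 L/s × 0.36 s × 1000 mL/L = 456.01 mL.
R = (PIP − Pplat)/V̇ = (15.1 − 11.3) / 1.2667 = 3.8/1.2667 = 3.0 cmH2O·s/L.
C = Vt/(Pplat − PEEP) = 456.01 / (11.3 − 4) = 456.01/7.3 = 62.467 mL/cmH2O.
τ = R × C = 3.0 × 0.06247 L/cmH2O = 0.1874 s.
Fraction remaining at end-expiration = e^(−Te/τ) = e^(−0.25/0.1874) = 0.2634 → 26.34%.

26.3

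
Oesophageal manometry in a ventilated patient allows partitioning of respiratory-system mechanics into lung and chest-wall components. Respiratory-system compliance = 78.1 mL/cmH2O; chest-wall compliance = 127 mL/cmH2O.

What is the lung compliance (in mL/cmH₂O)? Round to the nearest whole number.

203

1/CL = 1/Crs − 1/Ccw.
1/CL = 1/78.1 − 1/127 = 0.00493.
CL = 202.84 mL/cmH2O.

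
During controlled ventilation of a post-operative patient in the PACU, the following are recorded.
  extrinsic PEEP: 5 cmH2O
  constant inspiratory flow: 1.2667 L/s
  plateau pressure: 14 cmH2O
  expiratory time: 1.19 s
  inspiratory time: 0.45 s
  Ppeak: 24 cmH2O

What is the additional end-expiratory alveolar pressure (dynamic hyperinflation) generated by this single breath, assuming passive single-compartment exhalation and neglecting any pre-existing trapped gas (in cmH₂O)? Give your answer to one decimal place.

0.8

Vt = flow × Ti = 1.2667 L/s × 0.45 s × 1000 mL/L = 570.02 mL.
R = (PIP − Pplat)/V̇ = (24 − 14) / 1.2667 = 10.0/1.2667 = 7.895 cmH2O·s/L.
C = Vt/(Pplat − PEEP) = 570.02 / (14 − 5) = 570.02/9.0 = 63.336 mL/cmH2O.
τ = R × C = 7.895 × 0.06334 L/cmH2O = 0.5001 s.
Fraction remaining = e^(−Te/τ) = e^(−1.19/0.5001) = 0.09259; trapped volume = 570.02 × 0.09259 = 52.778 mL.
Additional alveolar pressure from trapping ≈ V_trapped / C = 52.778 / 63.336 = 0.8333 cmH2O.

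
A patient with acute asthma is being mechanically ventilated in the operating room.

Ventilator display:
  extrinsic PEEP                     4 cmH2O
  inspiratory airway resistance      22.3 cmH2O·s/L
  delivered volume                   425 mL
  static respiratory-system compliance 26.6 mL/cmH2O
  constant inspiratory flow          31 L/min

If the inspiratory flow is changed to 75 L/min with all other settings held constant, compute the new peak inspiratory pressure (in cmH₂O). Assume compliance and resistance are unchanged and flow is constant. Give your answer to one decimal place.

47.9

Flow: 31 L/min ÷ 60 = 0.5167 L/s.
New flow: 75 L/min ÷ 60 = 1.25 L/s.
PIP = Vt/C + R·V̇ + PEEP (constant-flow equation of motion).
Only the resistive term changes: ΔPIP = R × ΔV̇ = 22.3 × (1.25 − 0.5167) = 22.3 × 0.7333 = 16.353 cmH2O.
Original PIP = 425/26.6 + 22.3×0.5167 + 4 = 31.5 cmH2O; new PIP = 31.5 + (16.353) = 47.853 cmH2O.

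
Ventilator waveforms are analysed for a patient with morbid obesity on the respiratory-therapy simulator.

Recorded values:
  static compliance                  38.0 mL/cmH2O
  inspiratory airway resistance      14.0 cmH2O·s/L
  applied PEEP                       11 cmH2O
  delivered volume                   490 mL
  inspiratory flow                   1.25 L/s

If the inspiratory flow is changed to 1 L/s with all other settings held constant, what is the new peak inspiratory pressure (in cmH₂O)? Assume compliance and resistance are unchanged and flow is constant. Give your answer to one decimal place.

37.9

PIP = Vt/C + R·V̇ + PEEP (constant-flow equation of motion).
Only the resistive term changes: ΔPIP = R × ΔV̇ = 14.0 × (1 − 1.25) = 14.0 × -0.25 = -3.5 cmH2O.
Original PIP = 490/38.0 + 14.0×1.25 + 11 = 41.395 cmH2O; new PIP = 41.395 + (-3.5) = 37.895 cmH2O.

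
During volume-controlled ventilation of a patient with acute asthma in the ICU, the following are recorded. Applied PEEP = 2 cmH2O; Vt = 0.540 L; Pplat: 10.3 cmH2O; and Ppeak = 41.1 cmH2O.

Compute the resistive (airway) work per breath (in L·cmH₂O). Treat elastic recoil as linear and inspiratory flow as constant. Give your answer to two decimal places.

16.63

With constant inspiratory flow the resistive pressure is constant at PIP − Pplat = 41.1 − 10.3 = 30.8 cmH2O, so resistive work = 30.8 × 0.540 = 16.632 L·cmH2O.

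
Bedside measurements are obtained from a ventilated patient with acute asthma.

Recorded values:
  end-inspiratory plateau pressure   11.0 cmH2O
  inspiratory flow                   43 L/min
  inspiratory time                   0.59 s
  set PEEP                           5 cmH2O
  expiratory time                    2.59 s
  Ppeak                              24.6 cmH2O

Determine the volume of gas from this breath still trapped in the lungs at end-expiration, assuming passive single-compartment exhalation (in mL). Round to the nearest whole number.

Flow: 43 L/min ÷ 60 = 0.7167 L/s.
Vt = flow × Ti = 0.7167 L/s × 0.59 s × 1000 mL/L = 422.85 mL.
R = (PIP − Pplat)/V̇ = (24.6 − 11.0) / 0.7167 = 13.6/0.7167 = 18.976 cmH2O·s/L.
C = Vt/(Pplat − PEEP) = 422.85 / (11.0 − 5) = 422.85/6.0 = 70.475 mL/cmH2O.
τ = R × C = 18.976 × 0.07048 L/cmH2O = 1.337 s.
Fraction remaining = e^(−Te/τ) = e^(−2.59/1.337) = 0.1441.
Trapped volume = 422.85 × 0.1441 = 60.933 mL.

61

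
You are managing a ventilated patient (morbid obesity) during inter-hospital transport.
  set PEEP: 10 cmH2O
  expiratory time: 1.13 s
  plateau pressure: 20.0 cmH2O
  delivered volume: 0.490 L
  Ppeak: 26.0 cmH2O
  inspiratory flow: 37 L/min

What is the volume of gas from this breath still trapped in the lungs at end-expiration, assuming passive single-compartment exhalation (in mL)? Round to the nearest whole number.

46

Flow: 37 L/min ÷ 60 = 0.6167 L/s.
R = (PIP − Pplat)/V̇ = (26.0 − 20.0) / 0.6167 = 6.0/0.6167 = 9.729 cmH2O·s/L.
C = Vt/(Pplat − PEEP) = 490.0 / (20.0 − 10) = 490.0/10.0 = 49.0 mL/cmH2O.
τ = R × C = 9.729 × 0.049 L/cmH2O = 0.4767 s.
Fraction remaining = e^(−Te/τ) = e^(−1.13/0.4767) = 0.09344.
Trapped volume = 490.0 × 0.09344 = 45.786 mL.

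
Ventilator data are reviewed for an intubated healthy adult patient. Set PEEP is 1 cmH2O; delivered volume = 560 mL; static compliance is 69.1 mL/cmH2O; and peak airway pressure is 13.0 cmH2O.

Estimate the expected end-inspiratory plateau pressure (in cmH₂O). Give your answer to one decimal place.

9.1

Pplat = PEEP + Vt / Cstat = 1 + 560 / 69.1 = 1 + 8.104 = 9.104 cmH2O.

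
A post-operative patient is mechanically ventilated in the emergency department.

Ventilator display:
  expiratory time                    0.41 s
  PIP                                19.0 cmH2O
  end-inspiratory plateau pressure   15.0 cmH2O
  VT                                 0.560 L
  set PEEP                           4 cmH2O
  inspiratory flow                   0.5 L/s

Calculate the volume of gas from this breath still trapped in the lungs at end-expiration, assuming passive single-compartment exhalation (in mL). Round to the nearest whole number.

R = (PIP − Pplat)/V̇ = (19.0 − 15.0) / 0.5 = 4.0/0.5 = 8.0 cmH2O·s/L.
C = Vt/(Pplat − PEEP) = 560.0 / (15.0 − 4) = 560.0/11.0 = 50.909 mL/cmH2O.
τ = R × C = 8.0 × 0.05091 L/cmH2O = 0.4073 s.
Fraction remaining = e^(−Te/τ) = e^(−0.41/0.4073) = 0.3654.
Trapped volume = 560.0 × 0.3654 = 204.62 mL.

205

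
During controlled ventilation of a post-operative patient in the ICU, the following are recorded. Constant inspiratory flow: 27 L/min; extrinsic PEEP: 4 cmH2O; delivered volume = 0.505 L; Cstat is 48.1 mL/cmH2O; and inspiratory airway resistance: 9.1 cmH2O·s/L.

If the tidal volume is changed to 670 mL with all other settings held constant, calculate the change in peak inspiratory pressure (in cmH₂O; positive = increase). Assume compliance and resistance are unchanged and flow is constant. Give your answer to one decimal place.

3.4

PIP = Vt/C + R·V̇ + PEEP (constant-flow equation of motion).
Only the elastic term changes: ΔPIP = ΔVt / C = (670 − 505) / 48.1 = 3.43 cmH2O.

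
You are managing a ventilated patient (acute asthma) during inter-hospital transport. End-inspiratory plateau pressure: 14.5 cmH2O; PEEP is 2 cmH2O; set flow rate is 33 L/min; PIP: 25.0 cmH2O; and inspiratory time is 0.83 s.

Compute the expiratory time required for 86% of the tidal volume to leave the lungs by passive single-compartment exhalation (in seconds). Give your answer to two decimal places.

Flow: 33 L/min ÷ 60 = 0.55 L/s.
Vt = flow × Ti = 0.55 L/s × 0.83 s × 1000 mL/L = 456.5 mL.
R = (PIP − Pplat)/V̇ = (25.0 − 14.5) / 0.55 = 10.5/0.55 = 19.091 cmH2O·s/L.
C = Vt/(Pplat − PEEP) = 456.5 / (14.5 − 2) = 456.5/12.5 = 36.52 mL/cmH2O.
τ = R × C = 19.091 × 0.03652 L/cmH2O = 0.6972 s.
t = −τ·ln(1 − 0.86) = −0.6972·ln(0.14) = 1.371 s.

1.37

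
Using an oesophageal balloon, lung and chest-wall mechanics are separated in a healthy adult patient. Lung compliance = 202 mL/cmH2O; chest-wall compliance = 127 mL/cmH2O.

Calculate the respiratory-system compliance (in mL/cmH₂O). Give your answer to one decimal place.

Lung and chest wall are elastances in series: 1/Crs = 1/CL + 1/Ccw.
1/Crs = 1/202 + 1/127 = 0.01282.
Crs = 78.003 mL/cmH2O.

78.0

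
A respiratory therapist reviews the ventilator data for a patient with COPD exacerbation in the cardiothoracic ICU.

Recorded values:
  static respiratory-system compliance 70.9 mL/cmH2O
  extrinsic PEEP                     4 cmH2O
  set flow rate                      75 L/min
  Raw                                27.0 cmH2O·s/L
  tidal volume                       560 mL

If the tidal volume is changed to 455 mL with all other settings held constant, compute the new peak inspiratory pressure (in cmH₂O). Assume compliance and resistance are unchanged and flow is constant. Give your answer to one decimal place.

Flow: 75 L/min ÷ 60 = 1.25 L/s.
PIP = Vt/C + R·V̇ + PEEP (constant-flow equation of motion).
Only the elastic term changes: ΔPIP = ΔVt / C = (455 − 560) / 70.9 = -1.481 cmH2O.
Original PIP = 560/70.9 + 27.0×1.25 + 4 = 45.648 cmH2O; new PIP = 45.648 + (-1.481) = 44.167 cmH2O.

44.2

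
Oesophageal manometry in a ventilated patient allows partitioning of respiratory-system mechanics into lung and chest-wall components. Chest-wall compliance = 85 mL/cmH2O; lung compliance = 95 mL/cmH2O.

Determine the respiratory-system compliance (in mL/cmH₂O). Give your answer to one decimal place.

44.9

Lung and chest wall are elastances in series: 1/Crs = 1/CL + 1/Ccw.
1/Crs = 1/95 + 1/85 = 0.02229.
Crs = 44.863 mL/cmH2O.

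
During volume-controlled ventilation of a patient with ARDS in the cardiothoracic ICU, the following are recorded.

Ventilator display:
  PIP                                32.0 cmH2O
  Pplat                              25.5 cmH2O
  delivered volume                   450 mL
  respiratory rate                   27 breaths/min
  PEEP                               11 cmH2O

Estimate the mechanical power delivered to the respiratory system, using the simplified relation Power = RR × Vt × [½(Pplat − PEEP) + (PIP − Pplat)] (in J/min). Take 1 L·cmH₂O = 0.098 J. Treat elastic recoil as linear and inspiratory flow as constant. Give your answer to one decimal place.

Per-breath work = Vt × [½(Pplat−PEEP) + (PIP−Pplat)] = 0.450 × [0.5×14.5 + 6.5] = 0.450 × 13.75 = 6.188 L·cmH2O.
Power = 27 × 6.188 = 167.08 L·cmH2O/min.
× 0.098 J/(L·cmH2O) → 16.374 J/min.

16.4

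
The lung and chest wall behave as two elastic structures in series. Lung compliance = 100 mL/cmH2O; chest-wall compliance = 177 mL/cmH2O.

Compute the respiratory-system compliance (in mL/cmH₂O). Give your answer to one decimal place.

Lung and chest wall are elastances in series: 1/Crs = 1/CL + 1/Ccw.
1/Crs = 1/100 + 1/177 = 0.01565.
Crs = 63.898 mL/cmH2O.

63.9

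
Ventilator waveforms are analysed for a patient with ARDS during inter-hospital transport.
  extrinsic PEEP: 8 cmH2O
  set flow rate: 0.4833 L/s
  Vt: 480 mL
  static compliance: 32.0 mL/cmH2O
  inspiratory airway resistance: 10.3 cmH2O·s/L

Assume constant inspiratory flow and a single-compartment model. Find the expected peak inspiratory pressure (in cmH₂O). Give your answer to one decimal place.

Equation of motion (constant flow): PIP = Vt/C + R·V̇ + PEEP.
PIP = 480/32.0 + 10.3×0.4833 + 8 = 15.0 + 4.978 + 8 = 27.978 cmH2O.

28.0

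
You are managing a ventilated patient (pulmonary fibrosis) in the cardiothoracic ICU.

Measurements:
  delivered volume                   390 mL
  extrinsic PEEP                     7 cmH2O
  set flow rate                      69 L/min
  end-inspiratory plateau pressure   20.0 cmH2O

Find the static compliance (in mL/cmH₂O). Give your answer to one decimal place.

30.0

Cstat = Vt / (Pplat − PEEP) = 390 / (20.0 − 7) = 390 / 13.0 = 30.0 mL/cmH2O.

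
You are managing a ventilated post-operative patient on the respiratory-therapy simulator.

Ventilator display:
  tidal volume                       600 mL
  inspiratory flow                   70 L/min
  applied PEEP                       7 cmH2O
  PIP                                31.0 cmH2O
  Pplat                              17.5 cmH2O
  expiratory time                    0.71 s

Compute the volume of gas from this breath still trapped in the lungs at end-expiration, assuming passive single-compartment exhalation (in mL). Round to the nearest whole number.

205

Flow: 70 L/min ÷ 60 = 1.1667 L/s.
R = (PIP − Pplat)/V̇ = (31.0 − 17.5) / 1.1667 = 13.5/1.1667 = 11.571 cmH2O·s/L.
C = Vt/(Pplat − PEEP) = 600.0 / (17.5 − 7) = 600.0/10.5 = 57.143 mL/cmH2O.
τ = R × C = 11.571 × 0.05714 L/cmH2O = 0.6612 s.
Fraction remaining = e^(−Te/τ) = e^(−0.71/0.6612) = 0.3417.
Trapped volume = 600.0 × 0.3417 = 205.02 mL.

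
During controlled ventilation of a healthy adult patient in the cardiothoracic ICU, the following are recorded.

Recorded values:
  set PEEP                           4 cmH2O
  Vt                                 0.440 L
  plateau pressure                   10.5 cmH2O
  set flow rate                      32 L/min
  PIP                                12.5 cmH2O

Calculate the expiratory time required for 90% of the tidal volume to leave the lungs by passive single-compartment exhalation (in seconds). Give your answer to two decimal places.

0.58

Flow: 32 L/min ÷ 60 = 0.5333 L/s.
R = (PIP − Pplat)/V̇ = (12.5 − 10.5) / 0.5333 = 2.0/0.5333 = 3.75 cmH2O·s/L.
C = Vt/(Pplat − PEEP) = 440.0 / (10.5 − 4) = 440.0/6.5 = 67.692 mL/cmH2O.
τ = R × C = 3.75 × 0.06769 L/cmH2O = 0.2538 s.
t = −τ·ln(1 − 0.90) = −0.2538·ln(0.1) = 0.5844 s.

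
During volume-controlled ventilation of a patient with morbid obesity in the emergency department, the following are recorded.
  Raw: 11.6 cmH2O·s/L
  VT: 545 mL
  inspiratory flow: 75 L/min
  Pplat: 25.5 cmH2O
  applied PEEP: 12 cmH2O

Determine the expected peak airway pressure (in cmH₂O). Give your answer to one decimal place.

40.0

Flow: 75 L/min ÷ 60 = 1.25 L/s.
PIP = Pplat + Raw × flow = 25.5 + 11.6 × 1.25 = 25.5 + 14.5 = 40.0 cmH2O.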